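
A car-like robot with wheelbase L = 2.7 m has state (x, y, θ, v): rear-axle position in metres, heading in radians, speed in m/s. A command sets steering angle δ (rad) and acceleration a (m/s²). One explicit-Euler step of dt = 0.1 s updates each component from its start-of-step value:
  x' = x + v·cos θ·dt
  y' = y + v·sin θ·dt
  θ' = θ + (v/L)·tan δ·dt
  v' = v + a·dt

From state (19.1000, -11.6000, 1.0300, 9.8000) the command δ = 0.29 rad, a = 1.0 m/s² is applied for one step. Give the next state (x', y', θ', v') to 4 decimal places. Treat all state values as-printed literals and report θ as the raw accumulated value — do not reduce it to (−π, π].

(19.6045, -10.7598, 1.1383, 9.9000)

x' = 19.1000 + 9.8000·cos(1.0300)·0.1 = 19.6045
y' = -11.6000 + 9.8000·sin(1.0300)·0.1 = -10.7598
θ' = 1.0300 + (9.8000/2.7)·tan(0.29)·0.1 = 1.1383
v' = 9.8000 + 1.0000·0.1 = 9.9000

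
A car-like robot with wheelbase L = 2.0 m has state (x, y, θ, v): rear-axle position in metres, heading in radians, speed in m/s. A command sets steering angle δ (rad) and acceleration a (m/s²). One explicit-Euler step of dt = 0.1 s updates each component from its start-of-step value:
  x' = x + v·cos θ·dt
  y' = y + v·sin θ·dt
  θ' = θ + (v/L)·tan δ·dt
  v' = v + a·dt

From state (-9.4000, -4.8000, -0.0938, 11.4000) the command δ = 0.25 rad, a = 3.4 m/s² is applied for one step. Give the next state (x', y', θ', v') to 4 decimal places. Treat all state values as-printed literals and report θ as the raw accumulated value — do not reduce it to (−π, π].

x' = -9.4000 + 11.4000·cos(-0.0938)·0.1 = -8.2650
y' = -4.8000 + 11.4000·sin(-0.0938)·0.1 = -4.9068
θ' = -0.0938 + (11.4000/2.0)·tan(0.25)·0.1 = 0.0517
v' = 11.4000 + 3.4000·0.1 = 11.7400

(-8.2650, -4.9068, 0.0517, 11.7400)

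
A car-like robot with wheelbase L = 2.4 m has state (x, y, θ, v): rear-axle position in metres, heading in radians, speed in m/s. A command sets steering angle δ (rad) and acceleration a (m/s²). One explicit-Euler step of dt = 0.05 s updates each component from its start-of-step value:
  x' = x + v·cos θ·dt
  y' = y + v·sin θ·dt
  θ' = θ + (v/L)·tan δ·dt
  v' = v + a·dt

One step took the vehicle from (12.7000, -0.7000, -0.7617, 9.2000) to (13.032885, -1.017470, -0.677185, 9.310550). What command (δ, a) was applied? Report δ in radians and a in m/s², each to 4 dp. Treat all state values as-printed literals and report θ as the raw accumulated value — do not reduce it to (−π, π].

a = (v'−v)/dt = (0.110550)/0.05 = 2.2110
Δθ = θ'−θ = 0.084515;  (v·dt/L) = 9.2000·0.05/2.4 = 0.191667
tan δ = Δθ·L/(v·dt) = 0.440948  →  δ = 0.4153

δ = 0.4153, a = 2.2110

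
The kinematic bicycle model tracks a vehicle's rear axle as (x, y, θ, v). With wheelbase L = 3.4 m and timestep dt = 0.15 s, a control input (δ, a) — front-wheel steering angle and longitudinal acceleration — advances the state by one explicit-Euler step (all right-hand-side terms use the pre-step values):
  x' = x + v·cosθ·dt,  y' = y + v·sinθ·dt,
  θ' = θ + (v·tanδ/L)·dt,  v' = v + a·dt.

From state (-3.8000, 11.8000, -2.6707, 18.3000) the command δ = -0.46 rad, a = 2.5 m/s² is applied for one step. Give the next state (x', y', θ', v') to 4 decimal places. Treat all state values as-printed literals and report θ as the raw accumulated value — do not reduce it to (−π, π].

x' = -3.8000 + 18.3000·cos(-2.6707)·0.15 = -6.2462
y' = 11.8000 + 18.3000·sin(-2.6707)·0.15 = 10.5546
θ' = -2.6707 + (18.3000/3.4)·tan(-0.46)·0.15 = -3.0707
v' = 18.3000 + 2.5000·0.15 = 18.6750

(-6.2462, 10.5546, -3.0707, 18.6750)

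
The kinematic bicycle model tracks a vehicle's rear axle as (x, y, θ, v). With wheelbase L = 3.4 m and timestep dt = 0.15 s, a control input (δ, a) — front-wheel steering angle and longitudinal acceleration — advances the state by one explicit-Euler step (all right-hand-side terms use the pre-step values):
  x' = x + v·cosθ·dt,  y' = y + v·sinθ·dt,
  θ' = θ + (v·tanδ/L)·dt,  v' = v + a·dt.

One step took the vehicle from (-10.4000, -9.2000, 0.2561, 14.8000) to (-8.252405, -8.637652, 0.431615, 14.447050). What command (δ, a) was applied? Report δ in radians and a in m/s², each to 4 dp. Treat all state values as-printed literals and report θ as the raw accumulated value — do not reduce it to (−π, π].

δ = 0.2626, a = -2.3530

a = (v'−v)/dt = (-0.352950)/0.15 = -2.3530
Δθ = θ'−θ = 0.175515;  (v·dt/L) = 14.8000·0.15/3.4 = 0.652941
tan δ = Δθ·L/(v·dt) = 0.268807  →  δ = 0.2626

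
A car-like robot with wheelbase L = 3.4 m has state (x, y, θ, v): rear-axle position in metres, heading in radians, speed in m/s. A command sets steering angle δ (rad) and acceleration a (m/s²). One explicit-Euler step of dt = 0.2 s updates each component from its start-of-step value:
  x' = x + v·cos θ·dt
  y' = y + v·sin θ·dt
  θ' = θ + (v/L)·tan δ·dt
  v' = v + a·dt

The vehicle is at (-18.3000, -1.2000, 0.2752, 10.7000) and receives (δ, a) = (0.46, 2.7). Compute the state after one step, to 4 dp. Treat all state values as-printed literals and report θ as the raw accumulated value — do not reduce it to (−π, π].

(-16.2405, -0.6185, 0.5870, 11.2400)

x' = -18.3000 + 10.7000·cos(0.2752)·0.2 = -16.2405
y' = -1.2000 + 10.7000·sin(0.2752)·0.2 = -0.6185
θ' = 0.2752 + (10.7000/3.4)·tan(0.46)·0.2 = 0.5870
v' = 10.7000 + 2.7000·0.2 = 11.2400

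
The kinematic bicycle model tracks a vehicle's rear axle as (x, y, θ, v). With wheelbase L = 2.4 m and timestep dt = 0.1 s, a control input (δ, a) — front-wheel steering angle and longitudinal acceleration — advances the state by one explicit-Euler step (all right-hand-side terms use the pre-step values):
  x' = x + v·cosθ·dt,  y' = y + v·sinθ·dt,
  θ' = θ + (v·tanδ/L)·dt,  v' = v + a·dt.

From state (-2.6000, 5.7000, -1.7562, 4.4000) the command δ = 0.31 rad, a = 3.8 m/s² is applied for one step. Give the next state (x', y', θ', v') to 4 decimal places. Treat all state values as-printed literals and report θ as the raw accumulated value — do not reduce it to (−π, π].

x' = -2.6000 + 4.4000·cos(-1.7562)·0.1 = -2.6811
y' = 5.7000 + 4.4000·sin(-1.7562)·0.1 = 5.2675
θ' = -1.7562 + (4.4000/2.4)·tan(0.31)·0.1 = -1.6975
v' = 4.4000 + 3.8000·0.1 = 4.7800

(-2.6811, 5.2675, -1.6975, 4.7800)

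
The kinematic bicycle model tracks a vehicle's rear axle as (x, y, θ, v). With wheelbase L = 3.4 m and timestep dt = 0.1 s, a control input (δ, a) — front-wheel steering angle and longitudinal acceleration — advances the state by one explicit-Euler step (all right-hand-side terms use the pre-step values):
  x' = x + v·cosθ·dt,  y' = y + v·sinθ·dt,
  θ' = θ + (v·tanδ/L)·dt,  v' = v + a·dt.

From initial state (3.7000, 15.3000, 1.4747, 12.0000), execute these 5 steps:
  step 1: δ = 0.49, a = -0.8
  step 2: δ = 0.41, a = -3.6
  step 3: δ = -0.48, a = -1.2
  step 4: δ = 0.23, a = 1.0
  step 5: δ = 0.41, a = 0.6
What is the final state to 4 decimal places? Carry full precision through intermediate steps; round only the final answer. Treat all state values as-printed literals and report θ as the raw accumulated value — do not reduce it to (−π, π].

after step 1 (δ=0.49, a=-0.8): (3.815138, 16.494464, 1.662955, 11.920000)
after step 2 (δ=0.41, a=-3.6): (3.705441, 17.681405, 1.815331, 11.560000)
after step 3 (δ=-0.48, a=-1.2): (3.425567, 18.803014, 1.638324, 11.440000)
after step 4 (δ=0.23, a=1.0): (3.348375, 19.944407, 1.717106, 11.540000)
after step 5 (δ=0.41, a=0.6): (3.180135, 21.086077, 1.864625, 11.600000)

(3.1801, 21.0861, 1.8646, 11.6000)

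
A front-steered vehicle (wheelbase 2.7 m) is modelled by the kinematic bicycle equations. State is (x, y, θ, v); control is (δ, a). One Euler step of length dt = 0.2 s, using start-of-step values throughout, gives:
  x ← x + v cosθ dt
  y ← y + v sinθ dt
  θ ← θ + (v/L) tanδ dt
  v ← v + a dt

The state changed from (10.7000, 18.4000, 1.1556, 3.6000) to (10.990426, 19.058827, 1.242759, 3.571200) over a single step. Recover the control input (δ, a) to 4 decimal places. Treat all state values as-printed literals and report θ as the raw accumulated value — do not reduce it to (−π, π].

a = (v'−v)/dt = (-0.028800)/0.2 = -0.1440
Δθ = θ'−θ = 0.087159;  (v·dt/L) = 3.6000·0.2/2.7 = 0.266667
tan δ = Δθ·L/(v·dt) = 0.326846  →  δ = 0.3159

δ = 0.3159, a = -0.1440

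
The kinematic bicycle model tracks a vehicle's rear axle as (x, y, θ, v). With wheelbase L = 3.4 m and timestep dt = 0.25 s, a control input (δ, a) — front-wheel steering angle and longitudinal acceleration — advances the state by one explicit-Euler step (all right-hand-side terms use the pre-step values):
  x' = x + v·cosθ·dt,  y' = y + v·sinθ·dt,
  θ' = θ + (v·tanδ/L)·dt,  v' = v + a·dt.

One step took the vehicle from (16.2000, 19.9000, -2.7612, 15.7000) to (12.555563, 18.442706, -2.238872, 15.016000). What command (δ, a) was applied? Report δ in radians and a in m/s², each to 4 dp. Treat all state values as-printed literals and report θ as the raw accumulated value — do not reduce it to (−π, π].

δ = 0.4249, a = -2.7360

a = (v'−v)/dt = (-0.684000)/0.25 = -2.7360
Δθ = θ'−θ = 0.522328;  (v·dt/L) = 15.7000·0.25/3.4 = 1.154412
tan δ = Δθ·L/(v·dt) = 0.452462  →  δ = 0.4249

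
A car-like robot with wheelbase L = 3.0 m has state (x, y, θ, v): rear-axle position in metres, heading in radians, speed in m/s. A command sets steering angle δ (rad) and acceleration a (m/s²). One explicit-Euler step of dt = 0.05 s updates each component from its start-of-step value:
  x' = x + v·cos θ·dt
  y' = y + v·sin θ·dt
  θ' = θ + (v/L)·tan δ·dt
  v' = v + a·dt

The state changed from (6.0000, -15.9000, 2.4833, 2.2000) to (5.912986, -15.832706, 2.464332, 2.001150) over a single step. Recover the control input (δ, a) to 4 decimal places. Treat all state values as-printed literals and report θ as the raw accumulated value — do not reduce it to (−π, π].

a = (v'−v)/dt = (-0.198850)/0.05 = -3.9770
Δθ = θ'−θ = -0.018968;  (v·dt/L) = 2.2000·0.05/3.0 = 0.036667
tan δ = Δθ·L/(v·dt) = -0.517309  →  δ = -0.4774

δ = -0.4774, a = -3.9770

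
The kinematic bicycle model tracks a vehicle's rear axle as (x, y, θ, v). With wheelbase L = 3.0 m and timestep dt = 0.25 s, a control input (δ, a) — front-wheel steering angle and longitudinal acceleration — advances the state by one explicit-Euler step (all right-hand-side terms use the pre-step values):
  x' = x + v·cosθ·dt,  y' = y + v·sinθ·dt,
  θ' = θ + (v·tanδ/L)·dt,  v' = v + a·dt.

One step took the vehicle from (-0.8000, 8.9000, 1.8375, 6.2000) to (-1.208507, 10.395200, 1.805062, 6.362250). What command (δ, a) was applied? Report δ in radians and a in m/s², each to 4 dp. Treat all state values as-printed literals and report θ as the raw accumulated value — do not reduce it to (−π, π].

δ = -0.0627, a = 0.6490

a = (v'−v)/dt = (0.162250)/0.25 = 0.6490
Δθ = θ'−θ = -0.032438;  (v·dt/L) = 6.2000·0.25/3.0 = 0.516667
tan δ = Δθ·L/(v·dt) = -0.062783  →  δ = -0.0627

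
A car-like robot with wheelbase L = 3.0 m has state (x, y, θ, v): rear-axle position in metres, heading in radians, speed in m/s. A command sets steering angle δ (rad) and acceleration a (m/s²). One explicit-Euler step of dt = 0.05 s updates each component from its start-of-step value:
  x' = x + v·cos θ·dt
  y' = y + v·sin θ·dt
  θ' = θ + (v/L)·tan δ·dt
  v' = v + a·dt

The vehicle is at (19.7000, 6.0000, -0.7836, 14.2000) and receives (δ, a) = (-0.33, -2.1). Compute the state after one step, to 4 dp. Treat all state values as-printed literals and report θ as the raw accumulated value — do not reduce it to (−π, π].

(20.2029, 5.4989, -0.8647, 14.0950)

x' = 19.7000 + 14.2000·cos(-0.7836)·0.05 = 20.2029
y' = 6.0000 + 14.2000·sin(-0.7836)·0.05 = 5.4989
θ' = -0.7836 + (14.2000/3.0)·tan(-0.33)·0.05 = -0.8647
v' = 14.2000 − 2.1000·0.05 = 14.0950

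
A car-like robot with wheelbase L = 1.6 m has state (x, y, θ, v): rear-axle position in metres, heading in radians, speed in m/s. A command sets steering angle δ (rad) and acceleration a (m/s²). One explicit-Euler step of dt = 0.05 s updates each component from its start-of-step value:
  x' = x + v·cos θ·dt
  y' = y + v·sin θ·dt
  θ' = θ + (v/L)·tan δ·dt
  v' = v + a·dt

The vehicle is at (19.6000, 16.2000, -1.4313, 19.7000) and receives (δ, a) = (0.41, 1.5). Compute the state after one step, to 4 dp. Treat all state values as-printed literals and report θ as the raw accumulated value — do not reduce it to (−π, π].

x' = 19.6000 + 19.7000·cos(-1.4313)·0.05 = 19.7370
y' = 16.2000 + 19.7000·sin(-1.4313)·0.05 = 15.2246
θ' = -1.4313 + (19.7000/1.6)·tan(0.41)·0.05 = -1.1637
v' = 19.7000 + 1.5000·0.05 = 19.7750

(19.7370, 15.2246, -1.1637, 19.7750)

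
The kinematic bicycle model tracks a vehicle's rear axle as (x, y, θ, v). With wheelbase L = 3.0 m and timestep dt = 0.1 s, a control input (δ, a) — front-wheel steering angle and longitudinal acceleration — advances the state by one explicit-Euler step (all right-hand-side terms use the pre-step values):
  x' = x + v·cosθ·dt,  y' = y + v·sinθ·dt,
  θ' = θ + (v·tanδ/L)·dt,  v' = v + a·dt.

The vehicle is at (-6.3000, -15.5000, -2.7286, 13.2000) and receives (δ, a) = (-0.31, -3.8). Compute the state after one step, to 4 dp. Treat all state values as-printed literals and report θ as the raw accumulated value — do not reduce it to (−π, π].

x' = -6.3000 + 13.2000·cos(-2.7286)·0.1 = -7.5090
y' = -15.5000 + 13.2000·sin(-2.7286)·0.1 = -16.0298
θ' = -2.7286 + (13.2000/3.0)·tan(-0.31)·0.1 = -2.8695
v' = 13.2000 − 3.8000·0.1 = 12.8200

(-7.5090, -16.0298, -2.8695, 12.8200)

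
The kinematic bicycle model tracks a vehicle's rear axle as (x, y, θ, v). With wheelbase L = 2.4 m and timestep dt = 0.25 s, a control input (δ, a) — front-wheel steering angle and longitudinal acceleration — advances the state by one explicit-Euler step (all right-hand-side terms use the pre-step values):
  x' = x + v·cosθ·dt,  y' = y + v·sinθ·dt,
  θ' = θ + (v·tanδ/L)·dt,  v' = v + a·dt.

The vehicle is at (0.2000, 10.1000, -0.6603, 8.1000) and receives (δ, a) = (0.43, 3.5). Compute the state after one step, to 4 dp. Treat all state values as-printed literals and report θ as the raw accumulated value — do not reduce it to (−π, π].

x' = 0.2000 + 8.1000·cos(-0.6603)·0.25 = 1.7994
y' = 10.1000 + 8.1000·sin(-0.6603)·0.25 = 8.8580
θ' = -0.6603 + (8.1000/2.4)·tan(0.43)·0.25 = -0.2733
v' = 8.1000 + 3.5000·0.25 = 8.9750

(1.7994, 8.8580, -0.2733, 8.9750)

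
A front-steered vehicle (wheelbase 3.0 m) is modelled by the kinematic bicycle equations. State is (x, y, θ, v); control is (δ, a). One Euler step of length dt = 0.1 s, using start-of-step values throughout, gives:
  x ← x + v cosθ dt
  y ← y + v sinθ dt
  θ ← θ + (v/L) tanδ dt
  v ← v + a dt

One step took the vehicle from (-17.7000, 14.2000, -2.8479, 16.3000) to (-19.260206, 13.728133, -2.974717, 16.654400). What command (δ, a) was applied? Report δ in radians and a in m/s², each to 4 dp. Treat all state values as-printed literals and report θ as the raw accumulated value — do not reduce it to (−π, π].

δ = -0.2293, a = 3.5440

a = (v'−v)/dt = (0.354400)/0.1 = 3.5440
Δθ = θ'−θ = -0.126817;  (v·dt/L) = 16.3000·0.1/3.0 = 0.543333
tan δ = Δθ·L/(v·dt) = -0.233406  →  δ = -0.2293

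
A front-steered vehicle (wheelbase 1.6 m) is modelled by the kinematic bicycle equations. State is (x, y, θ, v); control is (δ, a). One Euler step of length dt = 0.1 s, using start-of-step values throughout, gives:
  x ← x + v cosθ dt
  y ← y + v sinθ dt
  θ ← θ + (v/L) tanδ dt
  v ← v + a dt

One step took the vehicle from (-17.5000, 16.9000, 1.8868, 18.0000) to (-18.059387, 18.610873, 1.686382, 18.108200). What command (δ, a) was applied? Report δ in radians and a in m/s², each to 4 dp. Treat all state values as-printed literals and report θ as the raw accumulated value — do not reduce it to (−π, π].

a = (v'−v)/dt = (0.108200)/0.1 = 1.0820
Δθ = θ'−θ = -0.200418;  (v·dt/L) = 18.0000·0.1/1.6 = 1.125000
tan δ = Δθ·L/(v·dt) = -0.178149  →  δ = -0.1763

δ = -0.1763, a = 1.0820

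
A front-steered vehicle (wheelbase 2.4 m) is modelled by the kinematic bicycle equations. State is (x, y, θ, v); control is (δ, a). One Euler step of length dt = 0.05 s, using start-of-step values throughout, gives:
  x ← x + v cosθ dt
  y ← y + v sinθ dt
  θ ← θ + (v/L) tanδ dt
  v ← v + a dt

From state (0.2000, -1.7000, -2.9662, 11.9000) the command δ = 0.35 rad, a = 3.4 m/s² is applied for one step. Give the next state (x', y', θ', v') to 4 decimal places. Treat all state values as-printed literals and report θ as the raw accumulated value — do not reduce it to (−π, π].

x' = 0.2000 + 11.9000·cos(-2.9662)·0.05 = -0.3859
y' = -1.7000 + 11.9000·sin(-2.9662)·0.05 = -1.8038
θ' = -2.9662 + (11.9000/2.4)·tan(0.35)·0.05 = -2.8757
v' = 11.9000 + 3.4000·0.05 = 12.0700

(-0.3859, -1.8038, -2.8757, 12.0700)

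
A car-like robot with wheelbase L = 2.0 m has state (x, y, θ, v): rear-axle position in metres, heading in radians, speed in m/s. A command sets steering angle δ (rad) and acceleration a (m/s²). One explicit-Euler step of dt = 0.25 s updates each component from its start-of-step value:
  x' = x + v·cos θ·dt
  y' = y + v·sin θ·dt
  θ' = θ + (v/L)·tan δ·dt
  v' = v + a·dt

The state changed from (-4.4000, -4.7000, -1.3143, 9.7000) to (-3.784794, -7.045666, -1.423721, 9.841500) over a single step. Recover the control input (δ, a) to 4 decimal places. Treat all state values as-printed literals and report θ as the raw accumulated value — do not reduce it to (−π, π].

a = (v'−v)/dt = (0.141500)/0.25 = 0.5660
Δθ = θ'−θ = -0.109421;  (v·dt/L) = 9.7000·0.25/2.0 = 1.212500
tan δ = Δθ·L/(v·dt) = -0.090244  →  δ = -0.0900

δ = -0.0900, a = 0.5660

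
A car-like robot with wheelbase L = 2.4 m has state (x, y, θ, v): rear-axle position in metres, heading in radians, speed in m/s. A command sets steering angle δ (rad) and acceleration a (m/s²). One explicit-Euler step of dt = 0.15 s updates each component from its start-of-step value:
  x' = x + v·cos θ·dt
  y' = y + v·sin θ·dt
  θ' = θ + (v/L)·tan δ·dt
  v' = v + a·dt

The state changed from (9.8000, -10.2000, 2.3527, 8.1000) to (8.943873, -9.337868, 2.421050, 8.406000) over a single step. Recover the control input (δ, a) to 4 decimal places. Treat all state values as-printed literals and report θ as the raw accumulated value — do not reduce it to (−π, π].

δ = 0.1342, a = 2.0400

a = (v'−v)/dt = (0.306000)/0.15 = 2.0400
Δθ = θ'−θ = 0.068350;  (v·dt/L) = 8.1000·0.15/2.4 = 0.506250
tan δ = Δθ·L/(v·dt) = 0.135012  →  δ = 0.1342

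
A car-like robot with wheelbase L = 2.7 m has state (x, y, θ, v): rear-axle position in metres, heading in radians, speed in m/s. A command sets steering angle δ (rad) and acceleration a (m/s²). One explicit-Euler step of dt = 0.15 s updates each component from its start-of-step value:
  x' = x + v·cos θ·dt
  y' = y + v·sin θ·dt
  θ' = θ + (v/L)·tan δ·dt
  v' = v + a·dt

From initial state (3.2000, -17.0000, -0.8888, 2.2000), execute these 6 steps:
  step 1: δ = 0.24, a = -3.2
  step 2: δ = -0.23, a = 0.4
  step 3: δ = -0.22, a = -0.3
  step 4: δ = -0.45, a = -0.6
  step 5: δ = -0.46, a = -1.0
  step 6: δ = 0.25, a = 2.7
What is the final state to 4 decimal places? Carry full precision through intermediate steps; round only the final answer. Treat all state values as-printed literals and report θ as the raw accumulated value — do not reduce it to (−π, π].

(4.1731, -18.2507, -0.9740, 1.9000)

after step 1 (δ=0.24, a=-3.2): (3.408014, -17.256184, -0.858890, 1.720000)
after step 2 (δ=-0.23, a=0.4): (3.576559, -17.451521, -0.881264, 1.780000)
after step 3 (δ=-0.22, a=-0.3): (3.746418, -17.657523, -0.903377, 1.735000)
after step 4 (δ=-0.45, a=-0.6): (3.907503, -17.861929, -0.949938, 1.645000)
after step 5 (δ=-0.46, a=-1.0): (4.051046, -18.062630, -0.995217, 1.495000)
after step 6 (δ=0.25, a=2.7): (4.173110, -18.250748, -0.974009, 1.900000)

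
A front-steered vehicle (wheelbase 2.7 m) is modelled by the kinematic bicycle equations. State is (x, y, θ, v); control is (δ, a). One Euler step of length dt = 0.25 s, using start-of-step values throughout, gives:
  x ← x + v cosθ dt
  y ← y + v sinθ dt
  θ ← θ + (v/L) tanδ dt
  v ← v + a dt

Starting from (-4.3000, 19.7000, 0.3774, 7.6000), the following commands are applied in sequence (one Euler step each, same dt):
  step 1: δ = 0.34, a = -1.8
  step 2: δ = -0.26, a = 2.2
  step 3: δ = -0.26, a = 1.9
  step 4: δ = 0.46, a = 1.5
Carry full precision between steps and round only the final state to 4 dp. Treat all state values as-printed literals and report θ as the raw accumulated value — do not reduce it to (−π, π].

after step 1 (δ=0.34, a=-1.8): (-2.533711, 20.400159, 0.626326, 7.150000)
after step 2 (δ=-0.26, a=2.2): (-1.085502, 21.447941, 0.450210, 7.700000)
after step 3 (δ=-0.26, a=1.9): (0.647683, 22.285614, 0.260546, 8.175000)
after step 4 (δ=0.46, a=1.5): (2.622455, 22.812101, 0.635574, 8.550000)

(2.6225, 22.8121, 0.6356, 8.5500)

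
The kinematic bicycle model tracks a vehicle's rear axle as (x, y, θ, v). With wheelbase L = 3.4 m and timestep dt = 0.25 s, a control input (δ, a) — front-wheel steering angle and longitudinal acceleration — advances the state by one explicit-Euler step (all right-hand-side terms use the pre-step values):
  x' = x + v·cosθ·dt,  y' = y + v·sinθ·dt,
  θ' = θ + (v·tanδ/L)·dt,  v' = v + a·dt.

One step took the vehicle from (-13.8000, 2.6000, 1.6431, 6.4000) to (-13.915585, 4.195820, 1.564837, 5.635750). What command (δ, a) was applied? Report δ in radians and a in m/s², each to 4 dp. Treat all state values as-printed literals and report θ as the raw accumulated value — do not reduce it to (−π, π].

δ = -0.1648, a = -3.0570

a = (v'−v)/dt = (-0.764250)/0.25 = -3.0570
Δθ = θ'−θ = -0.078263;  (v·dt/L) = 6.4000·0.25/3.4 = 0.470588
tan δ = Δθ·L/(v·dt) = -0.166309  →  δ = -0.1648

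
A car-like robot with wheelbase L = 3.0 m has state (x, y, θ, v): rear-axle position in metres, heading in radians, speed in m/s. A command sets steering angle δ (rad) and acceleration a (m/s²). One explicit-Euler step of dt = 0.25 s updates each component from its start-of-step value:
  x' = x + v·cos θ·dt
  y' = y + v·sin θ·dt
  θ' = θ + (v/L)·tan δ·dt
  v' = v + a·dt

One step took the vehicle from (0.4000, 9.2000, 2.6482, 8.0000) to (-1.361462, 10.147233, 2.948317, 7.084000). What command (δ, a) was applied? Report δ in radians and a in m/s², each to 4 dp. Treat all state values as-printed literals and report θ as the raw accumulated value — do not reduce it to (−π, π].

δ = 0.4230, a = -3.6640

a = (v'−v)/dt = (-0.916000)/0.25 = -3.6640
Δθ = θ'−θ = 0.300117;  (v·dt/L) = 8.0000·0.25/3.0 = 0.666667
tan δ = Δθ·L/(v·dt) = 0.450175  →  δ = 0.4230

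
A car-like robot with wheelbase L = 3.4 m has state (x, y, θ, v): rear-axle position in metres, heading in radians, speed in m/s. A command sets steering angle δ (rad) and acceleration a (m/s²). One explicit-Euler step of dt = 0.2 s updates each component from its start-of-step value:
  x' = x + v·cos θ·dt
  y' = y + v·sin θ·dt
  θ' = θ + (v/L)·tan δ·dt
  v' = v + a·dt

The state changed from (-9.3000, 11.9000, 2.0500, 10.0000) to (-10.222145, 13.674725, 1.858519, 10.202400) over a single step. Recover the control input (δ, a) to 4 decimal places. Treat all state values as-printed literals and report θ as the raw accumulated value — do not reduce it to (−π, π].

δ = -0.3147, a = 1.0120

a = (v'−v)/dt = (0.202400)/0.2 = 1.0120
Δθ = θ'−θ = -0.191481;  (v·dt/L) = 10.0000·0.2/3.4 = 0.588235
tan δ = Δθ·L/(v·dt) = -0.325518  →  δ = -0.3147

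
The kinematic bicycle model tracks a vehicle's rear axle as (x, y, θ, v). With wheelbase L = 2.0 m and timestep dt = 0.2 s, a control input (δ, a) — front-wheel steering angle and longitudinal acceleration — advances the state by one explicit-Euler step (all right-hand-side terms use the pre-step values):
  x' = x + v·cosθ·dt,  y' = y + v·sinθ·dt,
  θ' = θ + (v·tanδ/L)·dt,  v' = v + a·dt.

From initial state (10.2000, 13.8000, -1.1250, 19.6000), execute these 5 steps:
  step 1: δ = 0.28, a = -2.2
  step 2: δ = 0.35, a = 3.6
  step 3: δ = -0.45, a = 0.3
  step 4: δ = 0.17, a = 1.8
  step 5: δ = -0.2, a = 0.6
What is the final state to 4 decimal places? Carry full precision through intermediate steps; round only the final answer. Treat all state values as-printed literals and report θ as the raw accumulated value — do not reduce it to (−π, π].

(25.3873, 3.9730, -0.8915, 20.4200)

after step 1 (δ=0.28, a=-2.2): (11.890212, 10.263111, -0.561394, 19.160000)
after step 2 (δ=0.35, a=3.6): (15.134054, 8.223083, 0.138001, 19.880000)
after step 3 (δ=-0.45, a=0.3): (19.072254, 8.770036, -0.822312, 19.940000)
after step 4 (δ=0.17, a=1.8): (21.786202, 5.847942, -0.480029, 20.300000)
after step 5 (δ=-0.2, a=0.6): (25.387348, 3.973016, -0.891530, 20.420000)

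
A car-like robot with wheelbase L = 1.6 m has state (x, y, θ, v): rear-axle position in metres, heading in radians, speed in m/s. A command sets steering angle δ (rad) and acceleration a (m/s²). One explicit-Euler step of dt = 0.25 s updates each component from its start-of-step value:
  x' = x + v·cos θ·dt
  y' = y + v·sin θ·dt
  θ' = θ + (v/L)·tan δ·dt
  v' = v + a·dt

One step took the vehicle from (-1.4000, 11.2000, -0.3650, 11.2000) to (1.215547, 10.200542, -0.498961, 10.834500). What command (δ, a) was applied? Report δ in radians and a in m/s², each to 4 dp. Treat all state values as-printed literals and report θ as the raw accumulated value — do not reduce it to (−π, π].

δ = -0.0764, a = -1.4620

a = (v'−v)/dt = (-0.365500)/0.25 = -1.4620
Δθ = θ'−θ = -0.133961;  (v·dt/L) = 11.2000·0.25/1.6 = 1.750000
tan δ = Δθ·L/(v·dt) = -0.076549  →  δ = -0.0764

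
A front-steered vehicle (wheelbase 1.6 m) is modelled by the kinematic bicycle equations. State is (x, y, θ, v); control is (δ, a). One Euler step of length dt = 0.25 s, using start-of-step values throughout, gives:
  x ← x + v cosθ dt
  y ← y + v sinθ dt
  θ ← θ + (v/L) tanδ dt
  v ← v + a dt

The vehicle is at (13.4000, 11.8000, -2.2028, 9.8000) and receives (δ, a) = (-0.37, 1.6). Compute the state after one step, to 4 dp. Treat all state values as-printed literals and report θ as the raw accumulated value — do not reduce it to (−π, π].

x' = 13.4000 + 9.8000·cos(-2.2028)·0.25 = 11.9526
y' = 11.8000 + 9.8000·sin(-2.2028)·0.25 = 9.8232
θ' = -2.2028 + (9.8000/1.6)·tan(-0.37)·0.25 = -2.7967
v' = 9.8000 + 1.6000·0.25 = 10.2000

(11.9526, 9.8232, -2.7967, 10.2000)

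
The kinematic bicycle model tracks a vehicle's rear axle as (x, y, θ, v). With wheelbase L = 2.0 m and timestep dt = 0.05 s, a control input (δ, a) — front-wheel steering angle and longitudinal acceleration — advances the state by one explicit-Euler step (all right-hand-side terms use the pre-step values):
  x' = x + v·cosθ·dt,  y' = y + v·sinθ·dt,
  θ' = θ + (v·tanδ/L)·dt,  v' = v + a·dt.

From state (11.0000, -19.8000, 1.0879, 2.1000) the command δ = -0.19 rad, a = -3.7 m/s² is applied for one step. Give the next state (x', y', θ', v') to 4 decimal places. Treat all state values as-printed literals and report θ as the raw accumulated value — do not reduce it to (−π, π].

x' = 11.0000 + 2.1000·cos(1.0879)·0.05 = 11.0488
y' = -19.8000 + 2.1000·sin(1.0879)·0.05 = -19.7070
θ' = 1.0879 + (2.1000/2.0)·tan(-0.19)·0.05 = 1.0778
v' = 2.1000 − 3.7000·0.05 = 1.9150

(11.0488, -19.7070, 1.0778, 1.9150)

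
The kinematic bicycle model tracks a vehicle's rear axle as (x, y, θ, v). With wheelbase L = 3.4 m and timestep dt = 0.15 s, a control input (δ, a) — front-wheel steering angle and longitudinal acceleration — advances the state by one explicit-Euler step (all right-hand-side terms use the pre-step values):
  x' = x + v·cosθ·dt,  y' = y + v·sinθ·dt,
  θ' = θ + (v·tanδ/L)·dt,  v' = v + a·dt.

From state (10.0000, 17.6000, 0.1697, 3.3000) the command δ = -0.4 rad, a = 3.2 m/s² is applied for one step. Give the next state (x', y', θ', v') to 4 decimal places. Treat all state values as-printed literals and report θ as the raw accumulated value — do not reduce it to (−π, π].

x' = 10.0000 + 3.3000·cos(0.1697)·0.15 = 10.4879
y' = 17.6000 + 3.3000·sin(0.1697)·0.15 = 17.6836
θ' = 0.1697 + (3.3000/3.4)·tan(-0.4)·0.15 = 0.1081
v' = 3.3000 + 3.2000·0.15 = 3.7800

(10.4879, 17.6836, 0.1081, 3.7800)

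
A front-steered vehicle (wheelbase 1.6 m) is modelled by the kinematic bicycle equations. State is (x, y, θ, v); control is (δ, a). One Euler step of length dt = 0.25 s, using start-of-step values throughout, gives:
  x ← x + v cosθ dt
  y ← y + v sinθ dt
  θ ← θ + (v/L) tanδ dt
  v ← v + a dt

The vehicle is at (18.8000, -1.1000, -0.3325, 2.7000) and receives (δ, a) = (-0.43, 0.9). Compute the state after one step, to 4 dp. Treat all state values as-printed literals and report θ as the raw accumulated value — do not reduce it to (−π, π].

(19.4380, -1.3203, -0.5260, 2.9250)

x' = 18.8000 + 2.7000·cos(-0.3325)·0.25 = 19.4380
y' = -1.1000 + 2.7000·sin(-0.3325)·0.25 = -1.3203
θ' = -0.3325 + (2.7000/1.6)·tan(-0.43)·0.25 = -0.5260
v' = 2.7000 + 0.9000·0.25 = 2.9250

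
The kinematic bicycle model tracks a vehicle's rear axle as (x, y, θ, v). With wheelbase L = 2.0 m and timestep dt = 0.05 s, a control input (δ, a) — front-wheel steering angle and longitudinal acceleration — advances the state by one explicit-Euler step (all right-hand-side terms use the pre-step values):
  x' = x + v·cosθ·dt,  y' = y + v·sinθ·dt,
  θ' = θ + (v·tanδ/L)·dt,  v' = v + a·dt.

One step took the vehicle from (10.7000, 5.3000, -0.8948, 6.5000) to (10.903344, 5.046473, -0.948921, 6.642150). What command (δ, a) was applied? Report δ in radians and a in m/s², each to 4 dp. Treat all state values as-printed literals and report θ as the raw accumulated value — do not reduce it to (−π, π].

a = (v'−v)/dt = (0.142150)/0.05 = 2.8430
Δθ = θ'−θ = -0.054121;  (v·dt/L) = 6.5000·0.05/2.0 = 0.162500
tan δ = Δθ·L/(v·dt) = -0.333052  →  δ = -0.3215

δ = -0.3215, a = 2.8430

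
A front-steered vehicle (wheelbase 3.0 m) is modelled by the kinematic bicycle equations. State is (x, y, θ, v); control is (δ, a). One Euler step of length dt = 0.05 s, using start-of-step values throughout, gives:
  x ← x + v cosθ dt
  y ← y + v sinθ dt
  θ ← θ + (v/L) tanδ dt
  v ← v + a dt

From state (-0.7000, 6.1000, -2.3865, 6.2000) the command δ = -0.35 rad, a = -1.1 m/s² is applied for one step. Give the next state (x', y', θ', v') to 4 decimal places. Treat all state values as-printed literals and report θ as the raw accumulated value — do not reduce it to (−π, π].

(-0.9257, 5.8875, -2.4242, 6.1450)

x' = -0.7000 + 6.2000·cos(-2.3865)·0.05 = -0.9257
y' = 6.1000 + 6.2000·sin(-2.3865)·0.05 = 5.8875
θ' = -2.3865 + (6.2000/3.0)·tan(-0.35)·0.05 = -2.4242
v' = 6.2000 − 1.1000·0.05 = 6.1450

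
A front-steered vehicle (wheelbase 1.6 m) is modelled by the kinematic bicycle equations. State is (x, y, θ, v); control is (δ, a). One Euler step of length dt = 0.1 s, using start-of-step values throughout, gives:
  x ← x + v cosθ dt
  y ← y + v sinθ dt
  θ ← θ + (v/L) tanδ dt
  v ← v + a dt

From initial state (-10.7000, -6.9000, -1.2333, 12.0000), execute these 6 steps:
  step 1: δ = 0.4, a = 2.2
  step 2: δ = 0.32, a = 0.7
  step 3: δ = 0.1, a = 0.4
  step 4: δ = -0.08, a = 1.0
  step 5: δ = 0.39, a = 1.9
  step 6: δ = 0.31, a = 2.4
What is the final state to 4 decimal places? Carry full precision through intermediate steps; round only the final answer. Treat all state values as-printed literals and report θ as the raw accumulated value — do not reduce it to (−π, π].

after step 1 (δ=0.4, a=2.2): (-10.302649, -8.032304, -0.916205, 12.220000)
after step 2 (δ=0.32, a=0.7): (-9.558653, -9.001713, -0.663106, 12.290000)
after step 3 (δ=0.1, a=0.4): (-8.590098, -9.758246, -0.586037, 12.330000)
after step 4 (δ=-0.08, a=1.0): (-7.562837, -10.440173, -0.647819, 12.430000)
after step 5 (δ=0.39, a=1.9): (-6.571667, -11.190260, -0.328480, 12.620000)
after step 6 (δ=0.31, a=2.4): (-5.377141, -11.597387, -0.075822, 12.860000)

(-5.3771, -11.5974, -0.0758, 12.8600)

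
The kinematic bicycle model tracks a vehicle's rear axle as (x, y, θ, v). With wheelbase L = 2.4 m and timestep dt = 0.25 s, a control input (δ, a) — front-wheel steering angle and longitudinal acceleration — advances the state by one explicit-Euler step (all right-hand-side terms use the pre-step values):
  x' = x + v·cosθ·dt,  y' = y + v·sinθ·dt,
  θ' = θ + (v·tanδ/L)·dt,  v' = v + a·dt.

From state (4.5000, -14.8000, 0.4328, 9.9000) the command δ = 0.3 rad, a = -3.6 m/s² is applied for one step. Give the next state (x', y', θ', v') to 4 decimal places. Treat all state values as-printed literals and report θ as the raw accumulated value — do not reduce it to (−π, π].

x' = 4.5000 + 9.9000·cos(0.4328)·0.25 = 6.7468
y' = -14.8000 + 9.9000·sin(0.4328)·0.25 = -13.7619
θ' = 0.4328 + (9.9000/2.4)·tan(0.3)·0.25 = 0.7518
v' = 9.9000 − 3.6000·0.25 = 9.0000

(6.7468, -13.7619, 0.7518, 9.0000)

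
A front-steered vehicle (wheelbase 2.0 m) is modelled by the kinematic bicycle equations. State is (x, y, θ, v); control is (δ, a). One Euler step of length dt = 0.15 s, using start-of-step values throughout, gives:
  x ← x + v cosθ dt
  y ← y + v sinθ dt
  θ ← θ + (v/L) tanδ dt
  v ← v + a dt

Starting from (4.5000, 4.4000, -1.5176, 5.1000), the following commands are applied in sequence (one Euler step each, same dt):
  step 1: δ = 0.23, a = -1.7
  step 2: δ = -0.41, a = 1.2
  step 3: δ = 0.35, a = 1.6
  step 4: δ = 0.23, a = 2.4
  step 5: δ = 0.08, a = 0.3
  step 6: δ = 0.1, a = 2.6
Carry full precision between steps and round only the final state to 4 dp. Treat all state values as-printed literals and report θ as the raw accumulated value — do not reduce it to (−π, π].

after step 1 (δ=0.23, a=-1.7): (4.540676, 3.636082, -1.428040, 4.845000)
after step 2 (δ=-0.41, a=1.2): (4.644072, 2.916725, -1.585974, 5.025000)
after step 3 (δ=0.35, a=1.6): (4.632632, 2.163062, -1.448404, 5.265000)
after step 4 (δ=0.23, a=2.4): (4.729050, 1.379220, -1.355947, 5.625000)
after step 5 (δ=0.08, a=0.3): (4.908938, 0.554869, -1.322125, 5.670000)
after step 6 (δ=0.1, a=2.6): (5.118260, -0.269470, -1.279457, 6.060000)

(5.1183, -0.2695, -1.2795, 6.0600)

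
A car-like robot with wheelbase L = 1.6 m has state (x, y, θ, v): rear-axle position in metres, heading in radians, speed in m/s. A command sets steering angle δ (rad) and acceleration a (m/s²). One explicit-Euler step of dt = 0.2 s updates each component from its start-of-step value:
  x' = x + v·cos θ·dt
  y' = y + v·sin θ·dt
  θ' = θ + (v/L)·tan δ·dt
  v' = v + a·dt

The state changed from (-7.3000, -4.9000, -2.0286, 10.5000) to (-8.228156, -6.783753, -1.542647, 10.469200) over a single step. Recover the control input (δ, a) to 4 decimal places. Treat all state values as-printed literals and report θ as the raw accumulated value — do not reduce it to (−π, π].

δ = 0.3546, a = -0.1540

a = (v'−v)/dt = (-0.030800)/0.2 = -0.1540
Δθ = θ'−θ = 0.485953;  (v·dt/L) = 10.5000·0.2/1.6 = 1.312500
tan δ = Δθ·L/(v·dt) = 0.370250  →  δ = 0.3546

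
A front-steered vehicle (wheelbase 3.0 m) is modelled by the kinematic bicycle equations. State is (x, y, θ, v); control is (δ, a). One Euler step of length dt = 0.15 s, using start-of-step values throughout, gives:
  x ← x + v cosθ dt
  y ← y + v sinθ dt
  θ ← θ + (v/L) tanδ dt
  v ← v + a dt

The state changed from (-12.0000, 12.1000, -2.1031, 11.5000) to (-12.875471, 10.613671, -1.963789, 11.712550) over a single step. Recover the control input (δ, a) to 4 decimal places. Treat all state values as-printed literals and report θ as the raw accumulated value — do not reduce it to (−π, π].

δ = 0.2377, a = 1.4170

a = (v'−v)/dt = (0.212550)/0.15 = 1.4170
Δθ = θ'−θ = 0.139311;  (v·dt/L) = 11.5000·0.15/3.0 = 0.575000
tan δ = Δθ·L/(v·dt) = 0.242280  →  δ = 0.2377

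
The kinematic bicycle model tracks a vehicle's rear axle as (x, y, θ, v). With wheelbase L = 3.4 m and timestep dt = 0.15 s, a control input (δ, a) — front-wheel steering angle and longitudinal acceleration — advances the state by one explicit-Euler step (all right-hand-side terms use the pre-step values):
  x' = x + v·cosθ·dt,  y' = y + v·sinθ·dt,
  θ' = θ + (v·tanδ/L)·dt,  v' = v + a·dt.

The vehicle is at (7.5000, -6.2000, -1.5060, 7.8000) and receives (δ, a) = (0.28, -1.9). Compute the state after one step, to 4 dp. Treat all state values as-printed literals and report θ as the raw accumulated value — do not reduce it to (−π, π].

x' = 7.5000 + 7.8000·cos(-1.5060)·0.15 = 7.5758
y' = -6.2000 + 7.8000·sin(-1.5060)·0.15 = -7.3675
θ' = -1.5060 + (7.8000/3.4)·tan(0.28)·0.15 = -1.4070
v' = 7.8000 − 1.9000·0.15 = 7.5150

(7.5758, -7.3675, -1.4070, 7.5150)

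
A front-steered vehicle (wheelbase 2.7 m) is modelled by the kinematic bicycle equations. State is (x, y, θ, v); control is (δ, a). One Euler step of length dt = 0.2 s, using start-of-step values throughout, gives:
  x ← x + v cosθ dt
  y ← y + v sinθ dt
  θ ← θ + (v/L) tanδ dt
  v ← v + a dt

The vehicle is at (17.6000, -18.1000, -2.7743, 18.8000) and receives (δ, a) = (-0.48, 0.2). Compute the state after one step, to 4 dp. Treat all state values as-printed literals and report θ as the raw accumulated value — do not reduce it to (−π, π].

(14.0908, -19.4502, -3.4993, 18.8400)

x' = 17.6000 + 18.8000·cos(-2.7743)·0.2 = 14.0908
y' = -18.1000 + 18.8000·sin(-2.7743)·0.2 = -19.4502
θ' = -2.7743 + (18.8000/2.7)·tan(-0.48)·0.2 = -3.4993
v' = 18.8000 + 0.2000·0.2 = 18.8400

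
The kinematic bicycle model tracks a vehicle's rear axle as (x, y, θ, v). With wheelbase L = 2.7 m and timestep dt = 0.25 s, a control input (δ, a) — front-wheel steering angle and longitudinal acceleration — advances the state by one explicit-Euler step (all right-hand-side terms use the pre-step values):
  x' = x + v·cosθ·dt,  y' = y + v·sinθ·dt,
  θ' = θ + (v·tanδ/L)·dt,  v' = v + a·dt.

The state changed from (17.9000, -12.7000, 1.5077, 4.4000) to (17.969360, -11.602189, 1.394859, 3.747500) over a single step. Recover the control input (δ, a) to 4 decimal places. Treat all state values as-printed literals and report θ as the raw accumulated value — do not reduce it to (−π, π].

a = (v'−v)/dt = (-0.652500)/0.25 = -2.6100
Δθ = θ'−θ = -0.112841;  (v·dt/L) = 4.4000·0.25/2.7 = 0.407407
tan δ = Δθ·L/(v·dt) = -0.276973  →  δ = -0.2702

δ = -0.2702, a = -2.6100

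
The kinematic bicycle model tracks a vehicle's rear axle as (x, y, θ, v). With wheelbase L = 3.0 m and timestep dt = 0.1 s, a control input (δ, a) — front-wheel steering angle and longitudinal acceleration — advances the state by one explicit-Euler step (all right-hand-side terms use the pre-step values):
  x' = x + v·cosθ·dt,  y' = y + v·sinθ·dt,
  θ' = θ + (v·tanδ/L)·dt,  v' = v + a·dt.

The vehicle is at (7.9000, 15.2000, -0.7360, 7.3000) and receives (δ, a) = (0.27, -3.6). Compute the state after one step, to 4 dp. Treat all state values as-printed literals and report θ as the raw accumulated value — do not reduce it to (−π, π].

x' = 7.9000 + 7.3000·cos(-0.7360)·0.1 = 8.4410
y' = 15.2000 + 7.3000·sin(-0.7360)·0.1 = 14.7099
θ' = -0.7360 + (7.3000/3.0)·tan(0.27)·0.1 = -0.6687
v' = 7.3000 − 3.6000·0.1 = 6.9400

(8.4410, 14.7099, -0.6687, 6.9400)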